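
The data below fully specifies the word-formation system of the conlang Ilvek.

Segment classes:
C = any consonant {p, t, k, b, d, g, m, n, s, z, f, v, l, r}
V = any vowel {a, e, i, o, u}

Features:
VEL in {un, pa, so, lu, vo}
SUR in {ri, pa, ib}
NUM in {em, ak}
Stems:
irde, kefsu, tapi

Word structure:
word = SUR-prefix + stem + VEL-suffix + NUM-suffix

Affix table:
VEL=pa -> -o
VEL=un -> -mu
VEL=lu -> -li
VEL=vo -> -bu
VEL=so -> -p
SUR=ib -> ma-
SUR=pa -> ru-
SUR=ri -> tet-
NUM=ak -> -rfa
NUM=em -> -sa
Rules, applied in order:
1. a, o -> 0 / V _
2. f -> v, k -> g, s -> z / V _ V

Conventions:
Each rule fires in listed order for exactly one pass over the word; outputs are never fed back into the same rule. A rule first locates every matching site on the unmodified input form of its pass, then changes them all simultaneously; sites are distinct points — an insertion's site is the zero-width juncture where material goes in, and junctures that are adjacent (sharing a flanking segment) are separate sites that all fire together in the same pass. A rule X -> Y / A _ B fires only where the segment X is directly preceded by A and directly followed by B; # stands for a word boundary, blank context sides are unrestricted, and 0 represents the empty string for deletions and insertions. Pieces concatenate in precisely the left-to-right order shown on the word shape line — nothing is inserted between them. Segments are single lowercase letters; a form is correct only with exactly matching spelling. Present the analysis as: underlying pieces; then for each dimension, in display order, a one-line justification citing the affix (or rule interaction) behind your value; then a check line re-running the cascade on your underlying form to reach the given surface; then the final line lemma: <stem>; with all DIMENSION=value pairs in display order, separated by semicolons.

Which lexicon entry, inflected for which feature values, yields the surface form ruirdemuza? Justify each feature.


underlying: ru-irde-mu-sa
VEL=un - signalled by the affix -mu
SUR=pa - signalled by the affix ru-
NUM=em - signalled by the affix -sa
check: ruirdemusa -> ruirdemusa -> ruirdemuza
lemma: irde; VEL=un; SUR=pa; NUM=em


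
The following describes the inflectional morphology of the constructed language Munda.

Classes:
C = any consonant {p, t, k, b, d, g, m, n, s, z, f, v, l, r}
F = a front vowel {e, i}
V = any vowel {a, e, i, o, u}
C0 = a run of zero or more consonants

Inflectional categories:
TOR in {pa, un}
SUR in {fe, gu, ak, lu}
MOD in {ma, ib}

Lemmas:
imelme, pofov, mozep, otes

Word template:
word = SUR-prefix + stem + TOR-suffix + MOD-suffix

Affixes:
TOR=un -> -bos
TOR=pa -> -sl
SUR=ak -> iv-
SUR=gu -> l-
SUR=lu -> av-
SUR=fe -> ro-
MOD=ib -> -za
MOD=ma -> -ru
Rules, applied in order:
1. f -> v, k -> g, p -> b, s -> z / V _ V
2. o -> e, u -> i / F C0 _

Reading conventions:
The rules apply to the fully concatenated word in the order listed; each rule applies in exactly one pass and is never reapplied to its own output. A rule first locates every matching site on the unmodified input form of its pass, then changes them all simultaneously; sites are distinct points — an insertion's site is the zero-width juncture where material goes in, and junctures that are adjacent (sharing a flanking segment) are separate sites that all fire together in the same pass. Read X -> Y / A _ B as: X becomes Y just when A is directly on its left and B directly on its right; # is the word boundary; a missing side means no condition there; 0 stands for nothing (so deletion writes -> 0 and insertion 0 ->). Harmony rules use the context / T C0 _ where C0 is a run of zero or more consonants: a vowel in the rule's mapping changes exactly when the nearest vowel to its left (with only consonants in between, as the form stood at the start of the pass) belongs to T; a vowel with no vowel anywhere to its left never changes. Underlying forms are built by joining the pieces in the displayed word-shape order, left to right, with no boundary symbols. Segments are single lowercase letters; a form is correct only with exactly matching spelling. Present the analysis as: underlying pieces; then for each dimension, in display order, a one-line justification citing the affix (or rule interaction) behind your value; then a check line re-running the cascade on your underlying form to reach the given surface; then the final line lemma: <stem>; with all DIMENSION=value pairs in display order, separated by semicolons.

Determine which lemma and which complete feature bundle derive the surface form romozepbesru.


underlying: ro-mozep-bos-ru
TOR=un - signalled by the affix -bos
SUR=fe - signalled by the affix ro-
MOD=ma - signalled by the affix -ru
check: romozepbosru -> romozepbosru -> romozepbesru
lemma: mozep; TOR=un; SUR=fe; MOD=ma


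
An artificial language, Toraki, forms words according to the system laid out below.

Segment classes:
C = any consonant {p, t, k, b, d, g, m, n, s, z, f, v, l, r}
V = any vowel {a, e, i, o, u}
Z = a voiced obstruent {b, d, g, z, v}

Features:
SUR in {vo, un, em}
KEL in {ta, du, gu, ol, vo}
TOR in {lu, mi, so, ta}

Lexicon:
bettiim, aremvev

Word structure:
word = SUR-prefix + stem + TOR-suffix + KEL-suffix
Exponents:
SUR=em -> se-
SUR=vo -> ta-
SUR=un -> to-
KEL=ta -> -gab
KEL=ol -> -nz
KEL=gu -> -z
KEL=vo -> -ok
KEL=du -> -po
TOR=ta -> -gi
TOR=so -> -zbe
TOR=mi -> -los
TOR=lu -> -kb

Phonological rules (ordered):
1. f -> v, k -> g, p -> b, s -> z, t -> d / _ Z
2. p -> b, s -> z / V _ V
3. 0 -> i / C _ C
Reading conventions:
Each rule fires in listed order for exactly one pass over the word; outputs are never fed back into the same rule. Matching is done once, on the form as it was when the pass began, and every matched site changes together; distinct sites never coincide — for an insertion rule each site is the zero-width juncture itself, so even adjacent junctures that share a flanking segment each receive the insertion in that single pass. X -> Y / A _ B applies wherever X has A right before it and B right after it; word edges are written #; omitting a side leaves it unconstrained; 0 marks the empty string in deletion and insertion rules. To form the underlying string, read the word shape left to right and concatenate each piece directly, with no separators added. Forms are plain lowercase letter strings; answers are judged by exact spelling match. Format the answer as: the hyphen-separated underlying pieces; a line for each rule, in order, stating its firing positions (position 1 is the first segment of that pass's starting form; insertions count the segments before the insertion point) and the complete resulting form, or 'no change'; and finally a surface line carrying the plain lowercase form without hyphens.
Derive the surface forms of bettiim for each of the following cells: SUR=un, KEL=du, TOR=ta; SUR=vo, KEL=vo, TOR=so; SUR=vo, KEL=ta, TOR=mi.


cell SUR=un, KEL=du, TOR=ta:
underlying: to-bettiim-gi-po
1. f -> v, k -> g, p -> b, s -> z, t -> d / _ Z: no change
2. p -> b, s -> z / V _ V: fires at position(s) 12: tobettiimgibo
3. 0 -> i / C _ C: inserts after position(s) 5, 9: tobetitiimigibo
surface: tobetitiimigibo

cell SUR=vo, KEL=vo, TOR=so:
underlying: ta-bettiim-zbe-ok
1. f -> v, k -> g, p -> b, s -> z, t -> d / _ Z: no change
2. p -> b, s -> z / V _ V: no change
3. 0 -> i / C _ C: inserts after position(s) 5, 9, 10: tabetitiimizibeok
surface: tabetitiimizibeok

cell SUR=vo, KEL=ta, TOR=mi:
underlying: ta-bettiim-los-gab
1. f -> v, k -> g, p -> b, s -> z, t -> d / _ Z: fires at position(s) 12: tabettiimlozgab
2. p -> b, s -> z / V _ V: no change
3. 0 -> i / C _ C: inserts after position(s) 5, 9, 12: tabetitiimilozigab
surface: tabetitiimilozigab


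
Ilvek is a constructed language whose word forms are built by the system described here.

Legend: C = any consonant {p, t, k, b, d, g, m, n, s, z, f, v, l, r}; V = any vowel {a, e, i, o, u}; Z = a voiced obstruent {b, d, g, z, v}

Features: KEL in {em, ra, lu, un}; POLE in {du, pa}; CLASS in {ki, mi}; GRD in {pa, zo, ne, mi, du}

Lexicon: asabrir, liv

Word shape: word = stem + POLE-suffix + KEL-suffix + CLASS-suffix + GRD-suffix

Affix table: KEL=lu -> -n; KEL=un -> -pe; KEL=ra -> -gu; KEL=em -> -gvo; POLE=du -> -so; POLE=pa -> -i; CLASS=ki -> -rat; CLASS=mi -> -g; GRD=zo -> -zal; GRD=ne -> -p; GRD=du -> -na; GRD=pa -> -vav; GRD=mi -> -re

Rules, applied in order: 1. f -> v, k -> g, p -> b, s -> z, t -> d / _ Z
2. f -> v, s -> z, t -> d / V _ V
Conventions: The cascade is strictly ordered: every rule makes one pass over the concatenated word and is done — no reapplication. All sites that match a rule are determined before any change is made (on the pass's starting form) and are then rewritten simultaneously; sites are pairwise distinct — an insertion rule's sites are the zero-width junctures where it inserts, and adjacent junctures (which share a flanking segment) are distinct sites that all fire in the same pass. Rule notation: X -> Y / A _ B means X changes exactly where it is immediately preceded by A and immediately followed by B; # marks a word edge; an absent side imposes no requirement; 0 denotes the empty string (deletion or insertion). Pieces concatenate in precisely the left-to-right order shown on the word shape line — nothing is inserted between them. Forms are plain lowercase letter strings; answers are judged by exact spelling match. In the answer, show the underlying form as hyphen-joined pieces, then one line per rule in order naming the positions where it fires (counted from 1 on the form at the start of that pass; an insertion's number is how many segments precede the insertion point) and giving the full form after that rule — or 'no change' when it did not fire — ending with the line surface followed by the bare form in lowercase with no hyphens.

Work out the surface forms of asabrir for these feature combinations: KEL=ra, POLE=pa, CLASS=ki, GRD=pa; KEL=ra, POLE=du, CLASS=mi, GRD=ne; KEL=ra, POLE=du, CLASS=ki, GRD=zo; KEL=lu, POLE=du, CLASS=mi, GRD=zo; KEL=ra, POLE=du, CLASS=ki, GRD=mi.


cell KEL=ra, POLE=pa, CLASS=ki, GRD=pa:
underlying: asabrir-i-gu-rat-vav
1. f -> v, k -> g, p -> b, s -> z, t -> d / _ Z: fires at position(s) 13: asabririguradvav
2. f -> v, s -> z, t -> d / V _ V: fires at position(s) 2: azabririguradvav
surface: azabririguradvav

cell KEL=ra, POLE=du, CLASS=mi, GRD=ne:
underlying: asabrir-so-gu-g-p
1. f -> v, k -> g, p -> b, s -> z, t -> d / _ Z: no change
2. f -> v, s -> z, t -> d / V _ V: fires at position(s) 2: azabrirsogugp
surface: azabrirsogugp

cell KEL=ra, POLE=du, CLASS=ki, GRD=zo:
underlying: asabrir-so-gu-rat-zal
1. f -> v, k -> g, p -> b, s -> z, t -> d / _ Z: fires at position(s) 14: asabrirsoguradzal
2. f -> v, s -> z, t -> d / V _ V: fires at position(s) 2: azabrirsoguradzal
surface: azabrirsoguradzal

cell KEL=lu, POLE=du, CLASS=mi, GRD=zo:
underlying: asabrir-so-n-g-zal
1. f -> v, k -> g, p -> b, s -> z, t -> d / _ Z: no change
2. f -> v, s -> z, t -> d / V _ V: fires at position(s) 2: azabrirsongzal
surface: azabrirsongzal

cell KEL=ra, POLE=du, CLASS=ki, GRD=mi:
underlying: asabrir-so-gu-rat-re
1. f -> v, k -> g, p -> b, s -> z, t -> d / _ Z: no change
2. f -> v, s -> z, t -> d / V _ V: fires at position(s) 2: azabrirsoguratre
surface: azabrirsoguratre


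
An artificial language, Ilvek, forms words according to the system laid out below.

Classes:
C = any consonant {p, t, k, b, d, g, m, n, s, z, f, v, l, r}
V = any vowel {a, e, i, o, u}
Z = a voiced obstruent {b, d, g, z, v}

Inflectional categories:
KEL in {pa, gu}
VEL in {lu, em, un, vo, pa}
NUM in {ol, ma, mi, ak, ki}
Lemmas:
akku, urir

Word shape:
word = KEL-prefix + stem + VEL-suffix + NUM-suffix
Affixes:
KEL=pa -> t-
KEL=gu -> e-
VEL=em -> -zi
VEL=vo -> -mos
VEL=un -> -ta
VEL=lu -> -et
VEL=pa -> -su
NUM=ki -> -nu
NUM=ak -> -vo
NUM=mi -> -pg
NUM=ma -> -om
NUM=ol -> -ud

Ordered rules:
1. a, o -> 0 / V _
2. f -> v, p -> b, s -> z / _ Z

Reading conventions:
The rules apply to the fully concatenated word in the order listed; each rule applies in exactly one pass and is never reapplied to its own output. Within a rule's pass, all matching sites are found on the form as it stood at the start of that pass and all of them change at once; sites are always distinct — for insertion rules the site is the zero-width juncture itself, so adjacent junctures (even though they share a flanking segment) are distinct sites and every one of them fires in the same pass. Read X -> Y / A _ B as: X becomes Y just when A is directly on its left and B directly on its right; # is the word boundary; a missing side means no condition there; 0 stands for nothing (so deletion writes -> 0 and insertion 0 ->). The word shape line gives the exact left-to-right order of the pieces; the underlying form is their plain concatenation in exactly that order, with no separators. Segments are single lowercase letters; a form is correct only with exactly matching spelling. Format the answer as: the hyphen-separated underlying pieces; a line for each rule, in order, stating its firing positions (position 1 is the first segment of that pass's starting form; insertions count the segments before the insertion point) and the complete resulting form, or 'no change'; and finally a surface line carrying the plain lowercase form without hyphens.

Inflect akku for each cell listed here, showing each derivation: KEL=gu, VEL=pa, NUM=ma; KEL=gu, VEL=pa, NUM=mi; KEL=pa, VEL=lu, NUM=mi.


cell KEL=gu, VEL=pa, NUM=ma:
underlying: e-akku-su-om
1. a, o -> 0 / V _: fires at position(s) 2, 8: ekkusum
2. f -> v, p -> b, s -> z / _ Z: no change
surface: ekkusum

cell KEL=gu, VEL=pa, NUM=mi:
underlying: e-akku-su-pg
1. a, o -> 0 / V _: fires at position(s) 2: ekkusupg
2. f -> v, p -> b, s -> z / _ Z: fires at position(s) 7: ekkusubg
surface: ekkusubg

cell KEL=pa, VEL=lu, NUM=mi:
underlying: t-akku-et-pg
1. a, o -> 0 / V _: no change
2. f -> v, p -> b, s -> z / _ Z: fires at position(s) 8: takkuetbg
surface: takkuetbg


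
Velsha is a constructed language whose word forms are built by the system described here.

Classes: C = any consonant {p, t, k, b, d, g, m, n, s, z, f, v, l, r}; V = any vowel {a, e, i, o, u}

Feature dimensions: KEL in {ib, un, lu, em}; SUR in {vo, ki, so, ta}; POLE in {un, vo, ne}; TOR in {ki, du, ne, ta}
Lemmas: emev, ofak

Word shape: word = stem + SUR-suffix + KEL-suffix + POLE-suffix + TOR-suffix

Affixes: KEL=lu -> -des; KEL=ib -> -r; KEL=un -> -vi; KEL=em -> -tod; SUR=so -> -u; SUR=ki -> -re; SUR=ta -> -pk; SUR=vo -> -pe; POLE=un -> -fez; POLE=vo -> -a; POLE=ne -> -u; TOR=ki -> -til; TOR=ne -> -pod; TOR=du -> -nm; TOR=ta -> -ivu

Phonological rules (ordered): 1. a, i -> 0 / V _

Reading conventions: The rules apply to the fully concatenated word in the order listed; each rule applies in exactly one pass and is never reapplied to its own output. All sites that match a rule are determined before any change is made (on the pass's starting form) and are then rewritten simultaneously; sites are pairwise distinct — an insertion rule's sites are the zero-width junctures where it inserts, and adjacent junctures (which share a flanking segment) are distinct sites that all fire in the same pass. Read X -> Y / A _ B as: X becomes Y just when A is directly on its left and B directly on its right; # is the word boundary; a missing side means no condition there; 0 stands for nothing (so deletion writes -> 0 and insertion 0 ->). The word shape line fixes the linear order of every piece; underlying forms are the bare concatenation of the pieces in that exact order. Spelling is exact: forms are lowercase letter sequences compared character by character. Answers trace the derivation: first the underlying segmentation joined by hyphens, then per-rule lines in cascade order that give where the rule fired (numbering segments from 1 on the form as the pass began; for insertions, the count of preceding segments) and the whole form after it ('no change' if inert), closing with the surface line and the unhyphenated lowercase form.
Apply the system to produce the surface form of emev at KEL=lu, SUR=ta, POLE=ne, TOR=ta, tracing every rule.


underlying: emev-pk-des-u-ivu
1. a, i -> 0 / V _: fires at position(s) 11: emevpkdesuvu
surface: emevpkdesuvu


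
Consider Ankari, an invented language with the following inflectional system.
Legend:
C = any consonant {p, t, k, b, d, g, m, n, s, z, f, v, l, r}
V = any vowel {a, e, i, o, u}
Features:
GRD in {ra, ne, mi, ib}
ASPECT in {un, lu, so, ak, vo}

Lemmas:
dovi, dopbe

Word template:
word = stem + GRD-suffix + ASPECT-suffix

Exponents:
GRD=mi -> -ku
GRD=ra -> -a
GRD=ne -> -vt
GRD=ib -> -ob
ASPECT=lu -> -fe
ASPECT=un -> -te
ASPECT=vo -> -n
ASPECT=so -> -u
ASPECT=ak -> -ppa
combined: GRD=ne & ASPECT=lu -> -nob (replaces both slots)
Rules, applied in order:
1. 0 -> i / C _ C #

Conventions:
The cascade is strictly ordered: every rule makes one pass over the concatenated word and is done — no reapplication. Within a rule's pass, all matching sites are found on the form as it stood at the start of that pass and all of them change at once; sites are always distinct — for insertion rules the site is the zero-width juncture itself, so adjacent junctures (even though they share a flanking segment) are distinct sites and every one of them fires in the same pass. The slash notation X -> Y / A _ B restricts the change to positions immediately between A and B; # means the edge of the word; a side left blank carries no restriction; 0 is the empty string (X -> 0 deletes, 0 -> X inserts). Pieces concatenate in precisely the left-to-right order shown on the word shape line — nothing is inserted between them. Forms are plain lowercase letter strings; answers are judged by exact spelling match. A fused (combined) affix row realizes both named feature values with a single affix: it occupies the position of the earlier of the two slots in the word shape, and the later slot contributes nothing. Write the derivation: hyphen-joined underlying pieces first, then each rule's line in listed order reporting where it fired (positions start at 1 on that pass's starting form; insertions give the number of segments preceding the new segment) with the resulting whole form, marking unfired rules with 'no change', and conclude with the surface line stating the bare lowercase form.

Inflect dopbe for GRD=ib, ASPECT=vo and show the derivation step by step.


underlying: dopbe-ob-n
1. 0 -> i / C _ C #: inserts after position(s) 7: dopbeobin
surface: dopbeobin


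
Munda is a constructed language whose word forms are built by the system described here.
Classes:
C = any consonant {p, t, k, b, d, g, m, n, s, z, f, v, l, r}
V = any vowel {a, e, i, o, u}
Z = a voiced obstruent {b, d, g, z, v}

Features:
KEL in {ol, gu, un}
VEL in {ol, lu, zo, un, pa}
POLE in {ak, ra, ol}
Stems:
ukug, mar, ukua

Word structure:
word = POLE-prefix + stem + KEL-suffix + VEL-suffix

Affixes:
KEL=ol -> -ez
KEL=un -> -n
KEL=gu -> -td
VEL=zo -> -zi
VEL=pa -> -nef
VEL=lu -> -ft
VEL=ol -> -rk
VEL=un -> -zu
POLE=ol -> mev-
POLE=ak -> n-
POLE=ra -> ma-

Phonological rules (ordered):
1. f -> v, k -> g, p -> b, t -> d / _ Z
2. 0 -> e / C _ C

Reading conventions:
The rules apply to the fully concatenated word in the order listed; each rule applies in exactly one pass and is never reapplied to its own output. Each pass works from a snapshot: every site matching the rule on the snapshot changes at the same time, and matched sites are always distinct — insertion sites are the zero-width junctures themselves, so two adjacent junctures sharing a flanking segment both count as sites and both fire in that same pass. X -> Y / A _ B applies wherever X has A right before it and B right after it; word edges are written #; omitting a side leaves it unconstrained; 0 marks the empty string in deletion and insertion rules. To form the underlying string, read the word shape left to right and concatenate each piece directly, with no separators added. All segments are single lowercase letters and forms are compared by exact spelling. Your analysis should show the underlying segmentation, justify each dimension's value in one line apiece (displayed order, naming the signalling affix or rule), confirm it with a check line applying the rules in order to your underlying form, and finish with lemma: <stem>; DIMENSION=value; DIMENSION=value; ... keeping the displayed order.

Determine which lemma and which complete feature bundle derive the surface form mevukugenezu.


underlying: mev-ukug-n-zu
KEL=un - signalled by the affix -n
VEL=un - signalled by the affix -zu
POLE=ol - signalled by the affix mev-
check: mevukugnzu -> mevukugnzu -> mevukugenezu
lemma: ukug; KEL=un; VEL=un; POLE=ol


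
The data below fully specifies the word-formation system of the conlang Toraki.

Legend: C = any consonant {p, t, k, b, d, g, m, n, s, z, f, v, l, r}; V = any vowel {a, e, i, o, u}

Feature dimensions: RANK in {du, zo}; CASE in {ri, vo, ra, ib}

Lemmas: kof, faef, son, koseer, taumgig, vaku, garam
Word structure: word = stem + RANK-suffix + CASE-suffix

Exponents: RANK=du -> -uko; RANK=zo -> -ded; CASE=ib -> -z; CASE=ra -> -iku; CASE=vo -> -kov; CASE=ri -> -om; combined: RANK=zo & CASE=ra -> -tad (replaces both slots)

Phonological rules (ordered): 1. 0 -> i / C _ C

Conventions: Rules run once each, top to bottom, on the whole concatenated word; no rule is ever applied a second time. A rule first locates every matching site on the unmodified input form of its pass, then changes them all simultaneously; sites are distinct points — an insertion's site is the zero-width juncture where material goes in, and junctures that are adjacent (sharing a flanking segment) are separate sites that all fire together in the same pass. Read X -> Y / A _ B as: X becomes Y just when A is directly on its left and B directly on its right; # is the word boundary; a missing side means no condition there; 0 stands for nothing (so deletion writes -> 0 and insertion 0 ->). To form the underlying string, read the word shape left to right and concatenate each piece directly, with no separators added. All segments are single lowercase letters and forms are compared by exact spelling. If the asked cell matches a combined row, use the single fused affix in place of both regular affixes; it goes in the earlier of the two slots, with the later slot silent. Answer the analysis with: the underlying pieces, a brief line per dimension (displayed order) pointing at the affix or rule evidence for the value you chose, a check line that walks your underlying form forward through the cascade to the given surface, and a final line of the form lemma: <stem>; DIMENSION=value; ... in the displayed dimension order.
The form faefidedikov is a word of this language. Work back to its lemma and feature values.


underlying: faef-ded-kov
RANK=zo - signalled by the affix -ded
CASE=vo - signalled by the affix -kov
check: faefdedkov -> faefidedikov
lemma: faef; RANK=zo; CASE=vo


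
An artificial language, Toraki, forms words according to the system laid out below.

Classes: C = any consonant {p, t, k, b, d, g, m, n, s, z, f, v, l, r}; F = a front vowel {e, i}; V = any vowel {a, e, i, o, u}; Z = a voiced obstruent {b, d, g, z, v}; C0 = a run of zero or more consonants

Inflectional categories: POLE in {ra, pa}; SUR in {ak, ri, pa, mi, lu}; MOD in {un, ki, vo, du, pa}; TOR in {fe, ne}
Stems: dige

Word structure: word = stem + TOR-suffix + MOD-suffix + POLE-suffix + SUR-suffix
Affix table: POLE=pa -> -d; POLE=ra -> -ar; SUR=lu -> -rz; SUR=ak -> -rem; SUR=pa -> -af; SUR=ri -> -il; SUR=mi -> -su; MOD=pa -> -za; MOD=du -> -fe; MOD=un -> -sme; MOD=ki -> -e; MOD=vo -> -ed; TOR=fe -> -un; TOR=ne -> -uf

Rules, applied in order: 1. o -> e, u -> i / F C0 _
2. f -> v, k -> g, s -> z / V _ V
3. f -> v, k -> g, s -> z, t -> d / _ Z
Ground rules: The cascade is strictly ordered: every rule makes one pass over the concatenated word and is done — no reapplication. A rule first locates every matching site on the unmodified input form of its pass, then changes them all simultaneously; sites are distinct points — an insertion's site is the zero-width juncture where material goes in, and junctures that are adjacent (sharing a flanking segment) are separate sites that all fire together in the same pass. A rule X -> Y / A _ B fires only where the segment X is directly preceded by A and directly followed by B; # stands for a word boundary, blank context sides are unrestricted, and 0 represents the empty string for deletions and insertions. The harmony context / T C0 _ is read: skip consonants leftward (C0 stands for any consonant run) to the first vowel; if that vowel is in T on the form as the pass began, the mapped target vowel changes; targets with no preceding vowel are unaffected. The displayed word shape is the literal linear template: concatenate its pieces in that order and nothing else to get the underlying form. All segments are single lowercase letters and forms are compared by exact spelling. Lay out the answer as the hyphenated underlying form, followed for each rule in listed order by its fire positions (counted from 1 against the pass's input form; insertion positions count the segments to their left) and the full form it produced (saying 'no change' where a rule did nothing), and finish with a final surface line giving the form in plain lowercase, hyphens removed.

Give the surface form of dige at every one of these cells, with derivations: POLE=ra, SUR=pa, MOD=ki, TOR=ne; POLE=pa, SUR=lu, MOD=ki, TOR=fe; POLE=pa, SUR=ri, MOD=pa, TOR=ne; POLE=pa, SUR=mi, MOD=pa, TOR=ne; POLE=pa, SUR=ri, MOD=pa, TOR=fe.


cell POLE=ra, SUR=pa, MOD=ki, TOR=ne:
underlying: dige-uf-e-ar-af
1. o -> e, u -> i / F C0 _: fires at position(s) 5: digeifearaf
2. f -> v, k -> g, s -> z / V _ V: fires at position(s) 6: digeivearaf
3. f -> v, k -> g, s -> z, t -> d / _ Z: no change
surface: digeivearaf

cell POLE=pa, SUR=lu, MOD=ki, TOR=fe:
underlying: dige-un-e-d-rz
1. o -> e, u -> i / F C0 _: fires at position(s) 5: digeinedrz
2. f -> v, k -> g, s -> z / V _ V: no change
3. f -> v, k -> g, s -> z, t -> d / _ Z: no change
surface: digeinedrz

cell POLE=pa, SUR=ri, MOD=pa, TOR=ne:
underlying: dige-uf-za-d-il
1. o -> e, u -> i / F C0 _: fires at position(s) 5: digeifzadil
2. f -> v, k -> g, s -> z / V _ V: no change
3. f -> v, k -> g, s -> z, t -> d / _ Z: fires at position(s) 6: digeivzadil
surface: digeivzadil

cell POLE=pa, SUR=mi, MOD=pa, TOR=ne:
underlying: dige-uf-za-d-su
1. o -> e, u -> i / F C0 _: fires at position(s) 5: digeifzadsu
2. f -> v, k -> g, s -> z / V _ V: no change
3. f -> v, k -> g, s -> z, t -> d / _ Z: fires at position(s) 6: digeivzadsu
surface: digeivzadsu

cell POLE=pa, SUR=ri, MOD=pa, TOR=fe:
underlying: dige-un-za-d-il
1. o -> e, u -> i / F C0 _: fires at position(s) 5: digeinzadil
2. f -> v, k -> g, s -> z / V _ V: no change
3. f -> v, k -> g, s -> z, t -> d / _ Z: no change
surface: digeinzadil


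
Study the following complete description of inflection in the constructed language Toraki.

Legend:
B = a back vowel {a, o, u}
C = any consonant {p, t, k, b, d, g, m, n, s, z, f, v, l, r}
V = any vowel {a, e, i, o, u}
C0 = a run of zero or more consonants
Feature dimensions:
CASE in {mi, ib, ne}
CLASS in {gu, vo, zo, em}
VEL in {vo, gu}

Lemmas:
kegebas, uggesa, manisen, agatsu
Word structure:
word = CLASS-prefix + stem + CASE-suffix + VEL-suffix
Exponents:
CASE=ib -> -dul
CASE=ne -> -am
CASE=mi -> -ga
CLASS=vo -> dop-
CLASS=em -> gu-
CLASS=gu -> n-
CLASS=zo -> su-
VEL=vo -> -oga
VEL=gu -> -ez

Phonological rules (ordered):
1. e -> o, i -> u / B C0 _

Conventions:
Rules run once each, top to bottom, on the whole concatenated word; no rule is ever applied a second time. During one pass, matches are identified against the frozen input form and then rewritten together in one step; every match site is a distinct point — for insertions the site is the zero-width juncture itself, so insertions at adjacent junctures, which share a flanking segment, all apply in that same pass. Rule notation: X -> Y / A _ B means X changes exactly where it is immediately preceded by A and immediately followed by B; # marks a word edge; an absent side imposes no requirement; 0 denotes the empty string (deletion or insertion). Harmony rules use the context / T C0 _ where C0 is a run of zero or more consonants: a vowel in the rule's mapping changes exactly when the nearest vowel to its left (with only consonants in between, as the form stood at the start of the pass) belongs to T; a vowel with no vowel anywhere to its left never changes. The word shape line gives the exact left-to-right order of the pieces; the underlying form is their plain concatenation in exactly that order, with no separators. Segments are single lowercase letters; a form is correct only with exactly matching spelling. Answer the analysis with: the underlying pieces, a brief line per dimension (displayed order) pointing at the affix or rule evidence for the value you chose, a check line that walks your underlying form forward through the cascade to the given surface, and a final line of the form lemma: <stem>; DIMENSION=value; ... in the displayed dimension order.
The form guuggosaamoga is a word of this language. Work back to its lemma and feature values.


underlying: gu-uggesa-am-oga
CASE=ne - signalled by the affix -am
CLASS=em - signalled by the affix gu-
VEL=vo - signalled by the affix -oga
check: guuggesaamoga -> guuggosaamoga
lemma: uggesa; CASE=ne; CLASS=em; VEL=vo


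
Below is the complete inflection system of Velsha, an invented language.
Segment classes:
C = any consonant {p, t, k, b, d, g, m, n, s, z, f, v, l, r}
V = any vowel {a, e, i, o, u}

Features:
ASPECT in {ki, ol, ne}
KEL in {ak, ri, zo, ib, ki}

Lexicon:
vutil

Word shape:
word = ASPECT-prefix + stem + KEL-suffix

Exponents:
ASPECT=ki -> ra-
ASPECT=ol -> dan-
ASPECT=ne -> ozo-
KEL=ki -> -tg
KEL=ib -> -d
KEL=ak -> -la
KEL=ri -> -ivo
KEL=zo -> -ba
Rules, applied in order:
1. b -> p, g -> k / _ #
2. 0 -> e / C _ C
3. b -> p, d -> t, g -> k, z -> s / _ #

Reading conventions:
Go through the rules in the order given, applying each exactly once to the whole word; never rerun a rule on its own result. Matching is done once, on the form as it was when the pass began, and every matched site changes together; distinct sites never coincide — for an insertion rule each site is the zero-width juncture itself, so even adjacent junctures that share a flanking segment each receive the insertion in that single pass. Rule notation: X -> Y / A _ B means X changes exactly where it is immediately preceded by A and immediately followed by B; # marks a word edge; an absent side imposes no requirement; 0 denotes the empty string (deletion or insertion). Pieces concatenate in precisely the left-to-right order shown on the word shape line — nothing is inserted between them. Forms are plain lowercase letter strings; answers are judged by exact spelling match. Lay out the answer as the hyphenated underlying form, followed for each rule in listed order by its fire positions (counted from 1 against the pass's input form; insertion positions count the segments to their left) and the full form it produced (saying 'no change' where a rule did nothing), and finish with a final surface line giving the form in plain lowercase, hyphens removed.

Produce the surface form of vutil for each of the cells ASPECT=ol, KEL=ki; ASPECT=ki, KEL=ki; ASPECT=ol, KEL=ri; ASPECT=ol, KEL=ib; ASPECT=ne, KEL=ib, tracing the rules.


cell ASPECT=ol, KEL=ki:
underlying: dan-vutil-tg
1. b -> p, g -> k / _ #: fires at position(s) 10: danvutiltk
2. 0 -> e / C _ C: inserts after position(s) 3, 8, 9: danevutiletek
3. b -> p, d -> t, g -> k, z -> s / _ #: no change
surface: danevutiletek

cell ASPECT=ki, KEL=ki:
underlying: ra-vutil-tg
1. b -> p, g -> k / _ #: fires at position(s) 9: ravutiltk
2. 0 -> e / C _ C: inserts after position(s) 7, 8: ravutiletek
3. b -> p, d -> t, g -> k, z -> s / _ #: no change
surface: ravutiletek

cell ASPECT=ol, KEL=ri:
underlying: dan-vutil-ivo
1. b -> p, g -> k / _ #: no change
2. 0 -> e / C _ C: inserts after position(s) 3: danevutilivo
3. b -> p, d -> t, g -> k, z -> s / _ #: no change
surface: danevutilivo

cell ASPECT=ol, KEL=ib:
underlying: dan-vutil-d
1. b -> p, g -> k / _ #: no change
2. 0 -> e / C _ C: inserts after position(s) 3, 8: danevutiled
3. b -> p, d -> t, g -> k, z -> s / _ #: fires at position(s) 11: danevutilet
surface: danevutilet

cell ASPECT=ne, KEL=ib:
underlying: ozo-vutil-d
1. b -> p, g -> k / _ #: no change
2. 0 -> e / C _ C: inserts after position(s) 8: ozovutiled
3. b -> p, d -> t, g -> k, z -> s / _ #: fires at position(s) 10: ozovutilet
surface: ozovutilet


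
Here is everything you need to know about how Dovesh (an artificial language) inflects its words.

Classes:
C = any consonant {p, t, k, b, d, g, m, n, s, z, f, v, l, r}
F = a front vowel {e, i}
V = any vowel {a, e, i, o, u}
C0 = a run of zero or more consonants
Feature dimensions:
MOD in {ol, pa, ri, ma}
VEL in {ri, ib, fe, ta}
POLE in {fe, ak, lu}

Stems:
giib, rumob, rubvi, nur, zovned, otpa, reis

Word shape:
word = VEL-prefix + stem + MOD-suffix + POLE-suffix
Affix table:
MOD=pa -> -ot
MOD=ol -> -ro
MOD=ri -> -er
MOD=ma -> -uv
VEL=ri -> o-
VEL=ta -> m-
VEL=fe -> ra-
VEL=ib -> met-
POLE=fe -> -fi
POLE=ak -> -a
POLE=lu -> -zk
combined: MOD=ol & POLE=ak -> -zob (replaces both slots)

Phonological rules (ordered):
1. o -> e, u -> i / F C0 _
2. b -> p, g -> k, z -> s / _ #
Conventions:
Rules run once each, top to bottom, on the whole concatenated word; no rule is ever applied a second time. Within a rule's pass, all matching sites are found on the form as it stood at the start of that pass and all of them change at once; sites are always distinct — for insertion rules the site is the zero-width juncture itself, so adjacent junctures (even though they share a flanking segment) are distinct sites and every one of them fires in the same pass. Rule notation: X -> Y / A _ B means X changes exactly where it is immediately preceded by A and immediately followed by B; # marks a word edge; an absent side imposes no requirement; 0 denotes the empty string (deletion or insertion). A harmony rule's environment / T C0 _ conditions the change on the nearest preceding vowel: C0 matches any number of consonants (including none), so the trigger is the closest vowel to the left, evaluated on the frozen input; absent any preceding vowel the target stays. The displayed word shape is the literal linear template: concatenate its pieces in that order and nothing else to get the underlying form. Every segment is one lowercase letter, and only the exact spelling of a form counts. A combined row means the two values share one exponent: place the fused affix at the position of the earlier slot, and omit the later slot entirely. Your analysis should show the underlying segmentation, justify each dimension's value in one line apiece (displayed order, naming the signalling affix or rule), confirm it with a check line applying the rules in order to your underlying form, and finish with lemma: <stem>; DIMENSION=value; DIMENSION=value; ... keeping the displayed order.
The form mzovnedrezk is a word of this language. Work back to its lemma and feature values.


underlying: m-zovned-ro-zk
MOD=ol - signalled by the affix -ro
VEL=ta - signalled by the affix m-
POLE=lu - signalled by the affix -zk
check: mzovnedrozk -> mzovnedrezk -> mzovnedrezk
lemma: zovned; MOD=ol; VEL=ta; POLE=lu


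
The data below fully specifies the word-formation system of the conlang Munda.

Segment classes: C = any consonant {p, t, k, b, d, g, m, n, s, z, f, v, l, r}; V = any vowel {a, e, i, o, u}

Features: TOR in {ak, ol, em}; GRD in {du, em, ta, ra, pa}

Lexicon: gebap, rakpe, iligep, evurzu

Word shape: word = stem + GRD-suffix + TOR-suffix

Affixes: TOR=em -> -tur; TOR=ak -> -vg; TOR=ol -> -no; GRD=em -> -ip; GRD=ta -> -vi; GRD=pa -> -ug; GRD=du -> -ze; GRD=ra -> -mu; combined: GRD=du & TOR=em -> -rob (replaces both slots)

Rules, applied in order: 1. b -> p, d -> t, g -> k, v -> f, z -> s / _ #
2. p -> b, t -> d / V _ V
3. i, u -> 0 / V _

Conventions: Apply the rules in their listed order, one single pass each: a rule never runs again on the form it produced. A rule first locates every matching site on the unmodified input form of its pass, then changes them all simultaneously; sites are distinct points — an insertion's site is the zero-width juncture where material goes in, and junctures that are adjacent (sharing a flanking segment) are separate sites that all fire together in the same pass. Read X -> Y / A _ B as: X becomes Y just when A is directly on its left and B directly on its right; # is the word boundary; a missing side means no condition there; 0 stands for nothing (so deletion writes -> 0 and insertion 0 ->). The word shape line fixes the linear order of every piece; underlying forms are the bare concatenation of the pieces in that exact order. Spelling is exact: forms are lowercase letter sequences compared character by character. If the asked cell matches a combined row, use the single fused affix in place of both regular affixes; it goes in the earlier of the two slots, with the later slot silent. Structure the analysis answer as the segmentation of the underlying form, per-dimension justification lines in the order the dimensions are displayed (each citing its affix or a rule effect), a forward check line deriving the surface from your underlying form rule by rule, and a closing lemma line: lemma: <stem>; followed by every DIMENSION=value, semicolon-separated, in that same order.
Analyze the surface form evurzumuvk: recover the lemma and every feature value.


underlying: evurzu-mu-vg
TOR=ak - signalled by the affix -vg
GRD=ra - signalled by the affix -mu
check: evurzumuvg -> evurzumuvk -> evurzumuvk -> evurzumuvk
lemma: evurzu; TOR=ak; GRD=ra


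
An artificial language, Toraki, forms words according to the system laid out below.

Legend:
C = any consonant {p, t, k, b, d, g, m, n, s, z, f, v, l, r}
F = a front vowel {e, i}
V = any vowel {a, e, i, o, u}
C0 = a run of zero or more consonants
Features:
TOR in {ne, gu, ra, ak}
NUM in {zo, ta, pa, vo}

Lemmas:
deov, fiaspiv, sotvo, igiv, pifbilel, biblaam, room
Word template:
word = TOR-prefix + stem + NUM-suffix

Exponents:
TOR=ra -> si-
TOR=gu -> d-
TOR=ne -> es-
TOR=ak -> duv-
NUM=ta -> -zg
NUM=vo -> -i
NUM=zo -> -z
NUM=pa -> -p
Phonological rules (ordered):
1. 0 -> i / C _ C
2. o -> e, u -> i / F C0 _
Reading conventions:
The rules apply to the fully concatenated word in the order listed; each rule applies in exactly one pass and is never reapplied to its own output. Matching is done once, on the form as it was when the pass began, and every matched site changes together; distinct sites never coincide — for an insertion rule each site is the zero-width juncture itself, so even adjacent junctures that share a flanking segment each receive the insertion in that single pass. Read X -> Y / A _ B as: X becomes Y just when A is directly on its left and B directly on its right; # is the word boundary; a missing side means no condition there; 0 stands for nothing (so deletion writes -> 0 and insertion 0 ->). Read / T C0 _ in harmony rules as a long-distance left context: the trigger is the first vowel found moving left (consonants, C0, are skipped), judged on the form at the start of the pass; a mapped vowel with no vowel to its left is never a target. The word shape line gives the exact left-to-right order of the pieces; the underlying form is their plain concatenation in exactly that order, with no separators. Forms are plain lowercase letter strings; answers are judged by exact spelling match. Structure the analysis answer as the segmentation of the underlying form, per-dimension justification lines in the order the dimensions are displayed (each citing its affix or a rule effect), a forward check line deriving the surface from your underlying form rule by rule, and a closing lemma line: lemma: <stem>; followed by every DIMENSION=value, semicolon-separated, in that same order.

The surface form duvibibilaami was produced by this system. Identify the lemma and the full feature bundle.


underlying: duv-biblaam-i
TOR=ak - signalled by the affix duv-
NUM=vo - signalled by the affix -i
check: duvbiblaami -> duvibibilaami -> duvibibilaami
lemma: biblaam; TOR=ak; NUM=vo


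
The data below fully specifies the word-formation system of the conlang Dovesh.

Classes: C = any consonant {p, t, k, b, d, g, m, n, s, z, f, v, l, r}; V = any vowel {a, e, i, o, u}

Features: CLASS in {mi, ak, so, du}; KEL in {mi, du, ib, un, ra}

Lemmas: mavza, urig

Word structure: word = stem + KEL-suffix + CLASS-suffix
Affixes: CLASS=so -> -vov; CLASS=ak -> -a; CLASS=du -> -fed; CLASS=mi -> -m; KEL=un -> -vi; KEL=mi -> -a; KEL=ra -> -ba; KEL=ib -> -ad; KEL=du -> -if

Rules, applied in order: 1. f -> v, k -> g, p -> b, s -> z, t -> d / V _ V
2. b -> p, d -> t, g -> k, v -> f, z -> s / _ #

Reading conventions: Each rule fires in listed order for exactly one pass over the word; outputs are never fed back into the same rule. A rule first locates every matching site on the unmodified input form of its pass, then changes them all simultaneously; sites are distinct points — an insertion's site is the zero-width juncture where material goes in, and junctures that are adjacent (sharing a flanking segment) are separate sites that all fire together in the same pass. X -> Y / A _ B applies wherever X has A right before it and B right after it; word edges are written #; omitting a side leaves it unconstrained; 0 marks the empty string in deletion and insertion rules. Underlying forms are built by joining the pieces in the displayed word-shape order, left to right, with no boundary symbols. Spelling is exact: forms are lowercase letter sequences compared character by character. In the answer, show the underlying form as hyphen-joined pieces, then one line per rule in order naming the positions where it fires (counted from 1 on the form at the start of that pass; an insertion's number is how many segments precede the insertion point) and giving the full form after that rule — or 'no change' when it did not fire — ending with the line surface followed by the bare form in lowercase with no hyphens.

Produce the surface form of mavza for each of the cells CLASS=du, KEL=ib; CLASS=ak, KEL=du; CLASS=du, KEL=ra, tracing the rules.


cell CLASS=du, KEL=ib:
underlying: mavza-ad-fed
1. f -> v, k -> g, p -> b, s -> z, t -> d / V _ V: no change
2. b -> p, d -> t, g -> k, v -> f, z -> s / _ #: fires at position(s) 10: mavzaadfet
surface: mavzaadfet

cell CLASS=ak, KEL=du:
underlying: mavza-if-a
1. f -> v, k -> g, p -> b, s -> z, t -> d / V _ V: fires at position(s) 7: mavzaiva
2. b -> p, d -> t, g -> k, v -> f, z -> s / _ #: no change
surface: mavzaiva

cell CLASS=du, KEL=ra:
underlying: mavza-ba-fed
1. f -> v, k -> g, p -> b, s -> z, t -> d / V _ V: fires at position(s) 8: mavzabaved
2. b -> p, d -> t, g -> k, v -> f, z -> s / _ #: fires at position(s) 10: mavzabavet
surface: mavzabavet
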